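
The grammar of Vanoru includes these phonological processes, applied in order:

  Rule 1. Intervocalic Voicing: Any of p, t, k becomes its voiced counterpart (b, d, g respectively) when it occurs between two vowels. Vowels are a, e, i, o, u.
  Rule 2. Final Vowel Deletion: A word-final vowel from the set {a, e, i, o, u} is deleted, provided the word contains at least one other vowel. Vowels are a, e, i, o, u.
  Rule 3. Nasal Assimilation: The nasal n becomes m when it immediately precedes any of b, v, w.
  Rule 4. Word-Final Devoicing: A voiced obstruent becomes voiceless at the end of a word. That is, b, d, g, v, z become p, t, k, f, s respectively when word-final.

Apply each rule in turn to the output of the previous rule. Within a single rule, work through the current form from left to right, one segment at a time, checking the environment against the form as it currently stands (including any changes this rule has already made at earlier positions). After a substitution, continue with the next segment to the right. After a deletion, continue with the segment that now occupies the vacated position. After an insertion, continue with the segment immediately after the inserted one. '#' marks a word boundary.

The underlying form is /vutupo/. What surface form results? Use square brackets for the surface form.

[vudup]

Rule 1 Intervocalic Voicing: [vutupo] → [vudubo]
Rule 2 Final Vowel Deletion: [vudubo] → [vudub]
Rule 3 Nasal Assimilation: no change — [vudub]
Rule 4 Word-Final Devoicing: [vudub] → [vudup]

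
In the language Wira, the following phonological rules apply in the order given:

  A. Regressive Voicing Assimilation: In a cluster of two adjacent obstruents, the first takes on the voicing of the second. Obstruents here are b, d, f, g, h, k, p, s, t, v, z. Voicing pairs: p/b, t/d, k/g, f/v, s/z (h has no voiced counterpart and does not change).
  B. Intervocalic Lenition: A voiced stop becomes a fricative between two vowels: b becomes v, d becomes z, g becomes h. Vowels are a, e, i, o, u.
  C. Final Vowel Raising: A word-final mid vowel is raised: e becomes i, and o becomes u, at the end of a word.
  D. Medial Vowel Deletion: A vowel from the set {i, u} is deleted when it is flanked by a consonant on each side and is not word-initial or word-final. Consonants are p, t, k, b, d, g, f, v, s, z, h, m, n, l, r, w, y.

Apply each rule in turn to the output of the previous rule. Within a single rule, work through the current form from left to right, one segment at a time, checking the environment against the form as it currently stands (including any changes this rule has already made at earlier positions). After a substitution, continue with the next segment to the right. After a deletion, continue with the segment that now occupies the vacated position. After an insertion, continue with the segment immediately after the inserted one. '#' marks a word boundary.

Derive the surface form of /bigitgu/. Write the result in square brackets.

[bhdgu]

A Regressive Voicing Assimilation: [bigitgu] → [bigidgu]
B Intervocalic Lenition: [bigidgu] → [bihidgu]
C Final Vowel Raising: no change — [bihidgu]
D Medial Vowel Deletion: [bihidgu] → [bhdgu]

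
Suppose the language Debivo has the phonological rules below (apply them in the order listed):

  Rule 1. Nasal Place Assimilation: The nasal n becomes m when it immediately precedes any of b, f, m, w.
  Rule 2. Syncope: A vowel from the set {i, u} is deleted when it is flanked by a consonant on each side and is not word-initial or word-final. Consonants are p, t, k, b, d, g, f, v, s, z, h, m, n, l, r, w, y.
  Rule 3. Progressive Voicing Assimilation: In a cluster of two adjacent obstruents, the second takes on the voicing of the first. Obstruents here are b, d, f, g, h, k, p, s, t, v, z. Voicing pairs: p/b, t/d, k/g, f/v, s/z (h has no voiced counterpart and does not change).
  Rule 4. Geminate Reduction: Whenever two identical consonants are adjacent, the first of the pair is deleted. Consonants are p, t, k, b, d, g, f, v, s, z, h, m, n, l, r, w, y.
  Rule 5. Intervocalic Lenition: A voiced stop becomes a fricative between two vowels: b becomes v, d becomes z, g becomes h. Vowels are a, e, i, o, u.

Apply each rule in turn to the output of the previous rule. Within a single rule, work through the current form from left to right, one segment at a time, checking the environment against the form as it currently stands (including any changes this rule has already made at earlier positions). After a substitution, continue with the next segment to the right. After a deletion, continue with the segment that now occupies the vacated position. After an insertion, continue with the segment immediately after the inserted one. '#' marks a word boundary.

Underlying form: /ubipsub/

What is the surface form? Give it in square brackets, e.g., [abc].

Rule 1 Nasal Place Assimilation: no change — [ubipsub]
Rule 2 Syncope: [ubipsub] → [ubpsb]
Rule 3 Progressive Voicing Assimilation: [ubpsb] → [ubbzb]
Rule 4 Geminate Reduction: [ubbzb] → [ubzb]
Rule 5 Intervocalic Lenition: no change — [ubzb]

[ubzb]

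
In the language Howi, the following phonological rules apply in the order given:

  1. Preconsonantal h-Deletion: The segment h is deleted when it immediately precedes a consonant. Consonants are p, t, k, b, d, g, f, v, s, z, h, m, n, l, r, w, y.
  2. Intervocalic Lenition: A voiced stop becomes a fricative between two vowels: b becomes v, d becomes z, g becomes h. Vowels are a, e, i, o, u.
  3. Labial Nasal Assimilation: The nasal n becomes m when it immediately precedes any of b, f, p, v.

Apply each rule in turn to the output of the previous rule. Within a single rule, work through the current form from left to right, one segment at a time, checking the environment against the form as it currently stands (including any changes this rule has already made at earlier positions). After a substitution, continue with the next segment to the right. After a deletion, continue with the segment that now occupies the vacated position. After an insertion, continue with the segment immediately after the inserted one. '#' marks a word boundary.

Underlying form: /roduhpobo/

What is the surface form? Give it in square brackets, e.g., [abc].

1 Preconsonantal h-Deletion: [roduhpobo] → [rodupobo]
2 Intervocalic Lenition: [rodupobo] → [rozupovo]
3 Labial Nasal Assimilation: no change — [rozupovo]

[rozupovo]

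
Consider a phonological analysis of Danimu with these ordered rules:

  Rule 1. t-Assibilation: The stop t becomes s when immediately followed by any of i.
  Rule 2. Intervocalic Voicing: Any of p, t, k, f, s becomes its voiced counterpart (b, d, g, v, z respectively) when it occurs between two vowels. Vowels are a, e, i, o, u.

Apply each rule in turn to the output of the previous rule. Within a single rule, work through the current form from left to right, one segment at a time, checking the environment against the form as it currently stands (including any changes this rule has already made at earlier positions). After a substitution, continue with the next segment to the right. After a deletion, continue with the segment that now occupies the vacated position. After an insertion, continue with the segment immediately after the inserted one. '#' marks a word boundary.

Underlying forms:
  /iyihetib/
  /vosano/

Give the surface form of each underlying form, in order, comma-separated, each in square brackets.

[iyihezib], [vozano]

/iyihetib/:
  Rule 1 t-Assibilation: [iyihetib] → [iyihesib]
  Rule 2 Intervocalic Voicing: [iyihesib] → [iyihezib]
/vosano/:
  Rule 1 t-Assibilation: no change — [vosano]
  Rule 2 Intervocalic Voicing: [vosano] → [vozano]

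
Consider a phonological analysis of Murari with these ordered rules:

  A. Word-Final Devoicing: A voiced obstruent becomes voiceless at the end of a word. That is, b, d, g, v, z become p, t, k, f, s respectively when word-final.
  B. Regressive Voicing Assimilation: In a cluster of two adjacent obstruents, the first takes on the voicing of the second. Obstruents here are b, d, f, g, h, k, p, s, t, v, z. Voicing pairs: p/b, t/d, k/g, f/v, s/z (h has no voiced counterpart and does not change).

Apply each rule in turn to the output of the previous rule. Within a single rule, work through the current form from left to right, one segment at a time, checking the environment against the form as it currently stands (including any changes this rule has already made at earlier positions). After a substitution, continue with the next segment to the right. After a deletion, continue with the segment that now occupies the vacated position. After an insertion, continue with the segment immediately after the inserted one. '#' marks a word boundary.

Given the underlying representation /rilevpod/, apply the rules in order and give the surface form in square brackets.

[rilefpot]

A Word-Final Devoicing: [rilevpod] → [rilevpot]
B Regressive Voicing Assimilation: [rilevpot] → [rilefpot]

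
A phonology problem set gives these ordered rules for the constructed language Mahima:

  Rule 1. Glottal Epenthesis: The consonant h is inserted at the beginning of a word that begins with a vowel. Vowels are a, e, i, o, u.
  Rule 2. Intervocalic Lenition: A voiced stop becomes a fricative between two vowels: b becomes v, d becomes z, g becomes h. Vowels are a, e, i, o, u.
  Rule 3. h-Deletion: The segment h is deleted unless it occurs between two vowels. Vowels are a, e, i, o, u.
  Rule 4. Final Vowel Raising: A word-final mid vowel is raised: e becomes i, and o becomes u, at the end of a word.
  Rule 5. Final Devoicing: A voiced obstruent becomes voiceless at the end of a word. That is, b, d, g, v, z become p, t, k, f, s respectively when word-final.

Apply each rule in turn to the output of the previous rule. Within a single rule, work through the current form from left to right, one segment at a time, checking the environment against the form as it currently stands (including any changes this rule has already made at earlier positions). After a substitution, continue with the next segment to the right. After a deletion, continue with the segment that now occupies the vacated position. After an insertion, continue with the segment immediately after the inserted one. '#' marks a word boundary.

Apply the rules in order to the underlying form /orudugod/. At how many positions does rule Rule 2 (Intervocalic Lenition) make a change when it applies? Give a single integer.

Rule 1 Glottal Epenthesis: [orudugod] → [horudugod]
Rule 2 Intervocalic Lenition: [horudugod] → [horuzuhod]
Rule 3 h-Deletion: [horuzuhod] → [oruzuhod]
Rule 4 Final Vowel Raising: no change — [oruzuhod]
Rule 5 Final Devoicing: [oruzuhod] → [oruzuhot]
Rule Rule 2 changed 2 position(s).

2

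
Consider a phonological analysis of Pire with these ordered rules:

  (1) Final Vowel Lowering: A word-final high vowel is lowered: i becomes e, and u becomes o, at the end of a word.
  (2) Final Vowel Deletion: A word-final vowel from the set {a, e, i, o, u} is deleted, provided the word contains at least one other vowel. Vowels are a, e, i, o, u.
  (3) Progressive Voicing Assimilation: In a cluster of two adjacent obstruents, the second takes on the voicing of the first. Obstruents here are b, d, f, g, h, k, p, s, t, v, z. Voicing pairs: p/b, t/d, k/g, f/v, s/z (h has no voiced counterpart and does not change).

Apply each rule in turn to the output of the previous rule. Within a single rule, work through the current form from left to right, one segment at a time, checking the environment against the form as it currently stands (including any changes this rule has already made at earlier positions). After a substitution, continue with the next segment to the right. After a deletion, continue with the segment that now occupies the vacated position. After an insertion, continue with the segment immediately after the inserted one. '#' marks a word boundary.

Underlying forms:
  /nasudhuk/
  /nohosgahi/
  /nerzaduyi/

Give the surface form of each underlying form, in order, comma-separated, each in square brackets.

[nasudhuk], [nohoskah], [nerzaduy]

/nasudhuk/:
  (1) Final Vowel Lowering: no change — [nasudhuk]
  (2) Final Vowel Deletion: no change — [nasudhuk]
  (3) Progressive Voicing Assimilation: no change — [nasudhuk]
/nohosgahi/:
  (1) Final Vowel Lowering: [nohosgahi] → [nohosgahe]
  (2) Final Vowel Deletion: [nohosgahe] → [nohosgah]
  (3) Progressive Voicing Assimilation: [nohosgah] → [nohoskah]
/nerzaduyi/:
  (1) Final Vowel Lowering: [nerzaduyi] → [nerzaduye]
  (2) Final Vowel Deletion: [nerzaduye] → [nerzaduy]
  (3) Progressive Voicing Assimilation: no change — [nerzaduy]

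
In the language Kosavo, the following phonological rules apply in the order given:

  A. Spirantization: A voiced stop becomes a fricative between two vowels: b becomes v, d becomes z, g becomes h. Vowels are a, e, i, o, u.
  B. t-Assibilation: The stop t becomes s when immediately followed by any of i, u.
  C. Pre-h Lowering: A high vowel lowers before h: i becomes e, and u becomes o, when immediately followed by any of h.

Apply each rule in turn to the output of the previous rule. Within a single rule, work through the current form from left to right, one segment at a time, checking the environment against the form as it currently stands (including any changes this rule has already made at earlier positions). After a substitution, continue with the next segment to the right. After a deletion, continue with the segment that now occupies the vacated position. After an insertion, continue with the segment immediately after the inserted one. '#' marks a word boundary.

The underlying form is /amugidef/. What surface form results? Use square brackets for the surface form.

A Spirantization: [amugidef] → [amuhizef]
B t-Assibilation: no change — [amuhizef]
C Pre-h Lowering: [amuhizef] → [amohizef]

[amohizef]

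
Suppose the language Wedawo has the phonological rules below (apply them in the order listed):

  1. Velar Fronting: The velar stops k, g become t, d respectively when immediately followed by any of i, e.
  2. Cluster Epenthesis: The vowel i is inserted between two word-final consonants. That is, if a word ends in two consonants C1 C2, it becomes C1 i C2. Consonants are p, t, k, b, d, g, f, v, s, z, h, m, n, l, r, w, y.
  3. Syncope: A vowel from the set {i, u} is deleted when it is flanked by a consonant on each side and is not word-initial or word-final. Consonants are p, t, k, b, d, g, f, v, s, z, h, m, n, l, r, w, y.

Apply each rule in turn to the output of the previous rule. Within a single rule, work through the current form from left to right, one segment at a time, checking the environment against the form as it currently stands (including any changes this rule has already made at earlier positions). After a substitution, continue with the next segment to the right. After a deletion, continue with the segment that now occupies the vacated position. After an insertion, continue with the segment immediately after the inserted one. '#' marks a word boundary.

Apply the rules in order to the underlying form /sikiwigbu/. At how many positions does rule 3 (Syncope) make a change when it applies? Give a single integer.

3

1 Velar Fronting: [sikiwigbu] → [sitiwigbu]
2 Cluster Epenthesis: no change — [sitiwigbu]
3 Syncope: [sitiwigbu] → [stwgbu]
Rule 3 changed 3 position(s).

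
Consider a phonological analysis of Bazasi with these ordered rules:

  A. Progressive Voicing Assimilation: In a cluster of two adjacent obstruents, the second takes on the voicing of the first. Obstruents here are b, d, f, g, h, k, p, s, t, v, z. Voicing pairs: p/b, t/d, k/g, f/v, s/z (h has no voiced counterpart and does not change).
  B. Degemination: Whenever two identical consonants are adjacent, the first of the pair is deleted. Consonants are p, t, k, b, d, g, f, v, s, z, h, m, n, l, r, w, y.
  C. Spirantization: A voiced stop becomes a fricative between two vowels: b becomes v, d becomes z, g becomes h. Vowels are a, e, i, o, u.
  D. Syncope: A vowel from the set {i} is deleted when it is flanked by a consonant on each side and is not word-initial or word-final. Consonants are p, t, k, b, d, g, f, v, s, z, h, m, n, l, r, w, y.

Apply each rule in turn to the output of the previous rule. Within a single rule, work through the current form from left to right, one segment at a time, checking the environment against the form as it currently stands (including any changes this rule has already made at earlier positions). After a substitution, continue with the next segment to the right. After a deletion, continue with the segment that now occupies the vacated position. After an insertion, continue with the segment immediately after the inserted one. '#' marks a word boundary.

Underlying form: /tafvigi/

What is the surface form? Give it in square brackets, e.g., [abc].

A Progressive Voicing Assimilation: [tafvigi] → [taffigi]
B Degemination: [taffigi] → [tafigi]
C Spirantization: [tafigi] → [tafihi]
D Syncope: [tafihi] → [tafhi]

[tafhi]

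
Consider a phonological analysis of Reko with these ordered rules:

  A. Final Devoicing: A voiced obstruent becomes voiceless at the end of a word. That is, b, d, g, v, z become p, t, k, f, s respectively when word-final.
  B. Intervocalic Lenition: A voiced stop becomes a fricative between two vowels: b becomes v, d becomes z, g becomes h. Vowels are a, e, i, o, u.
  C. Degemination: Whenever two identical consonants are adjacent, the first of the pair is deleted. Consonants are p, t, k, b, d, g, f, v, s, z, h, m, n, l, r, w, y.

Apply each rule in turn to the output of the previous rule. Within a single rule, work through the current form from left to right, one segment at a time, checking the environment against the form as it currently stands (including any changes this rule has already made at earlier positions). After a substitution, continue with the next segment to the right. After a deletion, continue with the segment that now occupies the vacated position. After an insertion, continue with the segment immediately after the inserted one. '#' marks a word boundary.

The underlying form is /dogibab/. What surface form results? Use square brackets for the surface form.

A Final Devoicing: [dogibab] → [dogibap]
B Intervocalic Lenition: [dogibap] → [dohivap]
C Degemination: no change — [dohivap]

[dohivap]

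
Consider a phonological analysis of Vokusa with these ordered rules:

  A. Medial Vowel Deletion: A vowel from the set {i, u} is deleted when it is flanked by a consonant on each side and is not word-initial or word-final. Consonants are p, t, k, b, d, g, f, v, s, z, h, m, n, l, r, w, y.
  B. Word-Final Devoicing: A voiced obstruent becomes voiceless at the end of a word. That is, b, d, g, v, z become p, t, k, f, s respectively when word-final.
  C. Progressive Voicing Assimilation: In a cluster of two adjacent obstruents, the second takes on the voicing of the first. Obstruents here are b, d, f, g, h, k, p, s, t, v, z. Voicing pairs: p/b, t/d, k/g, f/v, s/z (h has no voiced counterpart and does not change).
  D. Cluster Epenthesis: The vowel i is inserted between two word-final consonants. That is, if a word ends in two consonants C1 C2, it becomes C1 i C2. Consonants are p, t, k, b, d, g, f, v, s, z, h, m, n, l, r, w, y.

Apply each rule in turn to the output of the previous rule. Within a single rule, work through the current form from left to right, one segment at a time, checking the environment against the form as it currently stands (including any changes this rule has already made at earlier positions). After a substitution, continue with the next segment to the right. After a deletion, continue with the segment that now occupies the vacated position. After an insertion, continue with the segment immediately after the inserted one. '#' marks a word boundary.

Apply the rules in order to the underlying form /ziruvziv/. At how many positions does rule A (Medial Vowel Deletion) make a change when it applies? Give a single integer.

A Medial Vowel Deletion: [ziruvziv] → [zrvzv]
B Word-Final Devoicing: [zrvzv] → [zrvzf]
C Progressive Voicing Assimilation: [zrvzf] → [zrvzv]
D Cluster Epenthesis: [zrvzv] → [zrvziv]
Rule A changed 3 position(s).

3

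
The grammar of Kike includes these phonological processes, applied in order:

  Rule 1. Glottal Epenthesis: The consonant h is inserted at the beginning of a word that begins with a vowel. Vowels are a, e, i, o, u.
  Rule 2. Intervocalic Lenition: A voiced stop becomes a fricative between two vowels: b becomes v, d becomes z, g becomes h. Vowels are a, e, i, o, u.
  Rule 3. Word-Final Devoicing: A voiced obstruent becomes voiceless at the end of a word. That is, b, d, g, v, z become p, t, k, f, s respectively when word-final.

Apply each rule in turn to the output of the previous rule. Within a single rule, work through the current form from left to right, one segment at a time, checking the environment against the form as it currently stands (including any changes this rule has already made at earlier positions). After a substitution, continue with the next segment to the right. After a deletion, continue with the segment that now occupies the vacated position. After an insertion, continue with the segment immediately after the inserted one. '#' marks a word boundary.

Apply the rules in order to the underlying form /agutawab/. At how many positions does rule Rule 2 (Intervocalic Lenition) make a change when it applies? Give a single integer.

1

Rule 1 Glottal Epenthesis: [agutawab] → [hagutawab]
Rule 2 Intervocalic Lenition: [hagutawab] → [hahutawab]
Rule 3 Word-Final Devoicing: [hahutawab] → [hahutawap]
Rule Rule 2 changed 1 position(s).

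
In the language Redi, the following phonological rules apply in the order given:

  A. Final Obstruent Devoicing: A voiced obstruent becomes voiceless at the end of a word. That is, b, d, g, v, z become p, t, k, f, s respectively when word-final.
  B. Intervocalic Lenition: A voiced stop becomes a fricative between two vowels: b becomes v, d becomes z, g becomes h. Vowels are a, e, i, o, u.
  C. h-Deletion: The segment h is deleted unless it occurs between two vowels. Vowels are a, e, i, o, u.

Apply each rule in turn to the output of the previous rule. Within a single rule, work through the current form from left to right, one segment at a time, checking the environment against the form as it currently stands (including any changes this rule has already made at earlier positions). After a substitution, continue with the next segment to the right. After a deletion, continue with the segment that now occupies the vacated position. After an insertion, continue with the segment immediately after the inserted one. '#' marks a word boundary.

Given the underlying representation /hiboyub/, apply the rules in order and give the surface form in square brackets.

[ivoyup]

A Final Obstruent Devoicing: [hiboyub] → [hiboyup]
B Intervocalic Lenition: [hiboyup] → [hivoyup]
C h-Deletion: [hivoyup] → [ivoyup]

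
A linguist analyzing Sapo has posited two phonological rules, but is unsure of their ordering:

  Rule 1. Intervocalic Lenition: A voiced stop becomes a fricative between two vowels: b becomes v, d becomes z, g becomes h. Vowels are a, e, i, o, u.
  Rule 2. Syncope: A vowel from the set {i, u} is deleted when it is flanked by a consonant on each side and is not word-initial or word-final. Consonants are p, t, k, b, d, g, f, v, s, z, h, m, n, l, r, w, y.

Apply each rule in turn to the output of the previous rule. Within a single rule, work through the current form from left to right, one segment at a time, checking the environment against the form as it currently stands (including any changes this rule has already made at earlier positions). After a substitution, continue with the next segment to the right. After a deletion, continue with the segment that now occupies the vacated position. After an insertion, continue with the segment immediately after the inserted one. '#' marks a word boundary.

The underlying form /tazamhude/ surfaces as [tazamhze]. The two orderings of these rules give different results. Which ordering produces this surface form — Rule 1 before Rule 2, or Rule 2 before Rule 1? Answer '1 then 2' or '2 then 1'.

Order 1 then 2:
  1 Intervocalic Lenition: [tazamhude] → [tazamhuze]
  2 Syncope: [tazamhuze] → [tazamhze]
  result: [tazamhze]
Order 2 then 1:
  2 Syncope: [tazamhude] → [tazamhde]
  1 Intervocalic Lenition: no change — [tazamhde]
  result: [tazamhde]

1 then 2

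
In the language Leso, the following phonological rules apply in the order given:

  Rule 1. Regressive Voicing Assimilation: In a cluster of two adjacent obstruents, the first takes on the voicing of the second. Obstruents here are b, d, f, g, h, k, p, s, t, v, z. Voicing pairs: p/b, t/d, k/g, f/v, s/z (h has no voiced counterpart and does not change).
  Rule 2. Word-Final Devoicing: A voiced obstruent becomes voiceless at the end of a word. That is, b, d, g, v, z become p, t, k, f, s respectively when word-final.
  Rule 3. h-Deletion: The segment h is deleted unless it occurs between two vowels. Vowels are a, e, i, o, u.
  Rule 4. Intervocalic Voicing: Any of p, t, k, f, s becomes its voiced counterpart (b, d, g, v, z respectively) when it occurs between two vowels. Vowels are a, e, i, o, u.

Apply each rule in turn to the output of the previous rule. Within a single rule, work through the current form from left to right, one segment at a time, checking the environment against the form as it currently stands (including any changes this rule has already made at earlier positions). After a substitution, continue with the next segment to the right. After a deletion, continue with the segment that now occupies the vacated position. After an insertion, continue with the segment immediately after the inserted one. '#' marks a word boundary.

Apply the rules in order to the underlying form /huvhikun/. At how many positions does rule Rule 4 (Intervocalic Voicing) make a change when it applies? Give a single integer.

2

Rule 1 Regressive Voicing Assimilation: [huvhikun] → [hufhikun]
Rule 2 Word-Final Devoicing: no change — [hufhikun]
Rule 3 h-Deletion: [hufhikun] → [ufikun]
Rule 4 Intervocalic Voicing: [ufikun] → [uvigun]
Rule Rule 4 changed 2 position(s).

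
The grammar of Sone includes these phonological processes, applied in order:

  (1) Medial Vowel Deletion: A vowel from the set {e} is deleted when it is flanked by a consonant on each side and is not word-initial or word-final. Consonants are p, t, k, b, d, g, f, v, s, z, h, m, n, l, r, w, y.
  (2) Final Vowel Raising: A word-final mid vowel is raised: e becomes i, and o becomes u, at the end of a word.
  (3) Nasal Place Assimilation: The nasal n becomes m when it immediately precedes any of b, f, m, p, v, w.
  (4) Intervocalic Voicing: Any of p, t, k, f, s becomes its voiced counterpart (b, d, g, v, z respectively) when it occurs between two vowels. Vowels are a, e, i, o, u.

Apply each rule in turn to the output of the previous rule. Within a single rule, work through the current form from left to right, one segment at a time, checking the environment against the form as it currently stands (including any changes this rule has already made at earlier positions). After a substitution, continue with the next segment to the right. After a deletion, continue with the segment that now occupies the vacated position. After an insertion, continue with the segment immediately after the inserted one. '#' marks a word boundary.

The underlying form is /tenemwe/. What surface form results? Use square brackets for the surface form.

[tmmwi]

(1) Medial Vowel Deletion: [tenemwe] → [tnmwe]
(2) Final Vowel Raising: [tnmwe] → [tnmwi]
(3) Nasal Place Assimilation: [tnmwi] → [tmmwi]
(4) Intervocalic Voicing: no change — [tmmwi]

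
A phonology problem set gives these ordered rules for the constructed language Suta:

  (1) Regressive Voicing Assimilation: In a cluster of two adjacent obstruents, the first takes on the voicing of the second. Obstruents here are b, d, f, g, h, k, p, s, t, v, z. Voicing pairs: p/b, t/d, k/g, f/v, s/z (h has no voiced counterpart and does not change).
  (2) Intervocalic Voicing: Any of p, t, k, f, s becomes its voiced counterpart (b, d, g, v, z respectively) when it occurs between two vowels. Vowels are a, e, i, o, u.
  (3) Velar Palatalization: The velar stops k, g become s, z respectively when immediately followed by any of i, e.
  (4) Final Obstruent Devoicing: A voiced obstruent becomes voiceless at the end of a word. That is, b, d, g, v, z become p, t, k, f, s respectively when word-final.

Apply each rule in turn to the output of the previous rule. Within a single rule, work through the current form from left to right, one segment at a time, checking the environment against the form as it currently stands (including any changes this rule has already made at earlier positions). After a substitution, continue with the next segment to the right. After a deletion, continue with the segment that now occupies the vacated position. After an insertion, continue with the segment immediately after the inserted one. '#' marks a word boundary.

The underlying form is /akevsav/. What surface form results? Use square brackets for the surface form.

[azefsaf]

(1) Regressive Voicing Assimilation: [akevsav] → [akefsav]
(2) Intervocalic Voicing: [akefsav] → [agefsav]
(3) Velar Palatalization: [agefsav] → [azefsav]
(4) Final Obstruent Devoicing: [azefsav] → [azefsaf]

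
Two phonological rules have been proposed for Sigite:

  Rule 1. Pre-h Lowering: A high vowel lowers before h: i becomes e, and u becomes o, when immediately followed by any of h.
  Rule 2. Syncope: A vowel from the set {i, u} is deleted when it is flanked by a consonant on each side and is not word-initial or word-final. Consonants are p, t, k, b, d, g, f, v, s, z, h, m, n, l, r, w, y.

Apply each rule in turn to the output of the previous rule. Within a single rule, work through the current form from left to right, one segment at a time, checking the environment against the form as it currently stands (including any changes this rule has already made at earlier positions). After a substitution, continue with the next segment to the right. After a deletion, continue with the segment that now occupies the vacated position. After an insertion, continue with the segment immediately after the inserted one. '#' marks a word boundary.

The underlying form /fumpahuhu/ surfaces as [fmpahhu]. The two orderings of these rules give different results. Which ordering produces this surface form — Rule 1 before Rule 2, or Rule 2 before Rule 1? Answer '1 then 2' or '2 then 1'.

2 then 1

Order 1 then 2:
  1 Pre-h Lowering: [fumpahuhu] → [fumpahohu]
  2 Syncope: [fumpahohu] → [fmpahohu]
  result: [fmpahohu]
Order 2 then 1:
  2 Syncope: [fumpahuhu] → [fmpahhu]
  1 Pre-h Lowering: no change — [fmpahhu]
  result: [fmpahhu]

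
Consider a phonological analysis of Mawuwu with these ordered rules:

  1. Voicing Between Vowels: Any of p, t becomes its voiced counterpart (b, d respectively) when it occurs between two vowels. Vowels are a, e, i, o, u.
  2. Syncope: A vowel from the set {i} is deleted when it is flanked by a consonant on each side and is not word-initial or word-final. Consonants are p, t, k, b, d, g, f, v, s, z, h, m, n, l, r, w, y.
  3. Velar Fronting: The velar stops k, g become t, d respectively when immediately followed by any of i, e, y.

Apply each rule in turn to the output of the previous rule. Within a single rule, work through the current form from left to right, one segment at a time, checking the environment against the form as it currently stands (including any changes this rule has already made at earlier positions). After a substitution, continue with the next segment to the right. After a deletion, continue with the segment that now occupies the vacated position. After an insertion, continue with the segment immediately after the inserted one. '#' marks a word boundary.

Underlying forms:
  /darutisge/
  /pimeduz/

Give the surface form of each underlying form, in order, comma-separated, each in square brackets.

[darudsde], [pmeduz]

/darutisge/:
  1 Voicing Between Vowels: [darutisge] → [darudisge]
  2 Syncope: [darudisge] → [darudsge]
  3 Velar Fronting: [darudsge] → [darudsde]
/pimeduz/:
  1 Voicing Between Vowels: no change — [pimeduz]
  2 Syncope: [pimeduz] → [pmeduz]
  3 Velar Fronting: no change — [pmeduz]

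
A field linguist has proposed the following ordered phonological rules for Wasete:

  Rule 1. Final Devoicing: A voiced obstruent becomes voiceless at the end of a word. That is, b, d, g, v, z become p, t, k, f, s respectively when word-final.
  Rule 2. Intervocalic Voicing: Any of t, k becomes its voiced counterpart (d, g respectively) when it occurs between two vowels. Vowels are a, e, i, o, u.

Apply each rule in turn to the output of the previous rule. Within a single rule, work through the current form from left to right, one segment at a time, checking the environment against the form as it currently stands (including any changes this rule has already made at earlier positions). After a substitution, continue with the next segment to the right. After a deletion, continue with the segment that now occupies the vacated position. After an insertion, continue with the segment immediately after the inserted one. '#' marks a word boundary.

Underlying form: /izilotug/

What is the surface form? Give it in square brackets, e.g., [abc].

Rule 1 Final Devoicing: [izilotug] → [izilotuk]
Rule 2 Intervocalic Voicing: [izilotuk] → [iziloduk]

[iziloduk]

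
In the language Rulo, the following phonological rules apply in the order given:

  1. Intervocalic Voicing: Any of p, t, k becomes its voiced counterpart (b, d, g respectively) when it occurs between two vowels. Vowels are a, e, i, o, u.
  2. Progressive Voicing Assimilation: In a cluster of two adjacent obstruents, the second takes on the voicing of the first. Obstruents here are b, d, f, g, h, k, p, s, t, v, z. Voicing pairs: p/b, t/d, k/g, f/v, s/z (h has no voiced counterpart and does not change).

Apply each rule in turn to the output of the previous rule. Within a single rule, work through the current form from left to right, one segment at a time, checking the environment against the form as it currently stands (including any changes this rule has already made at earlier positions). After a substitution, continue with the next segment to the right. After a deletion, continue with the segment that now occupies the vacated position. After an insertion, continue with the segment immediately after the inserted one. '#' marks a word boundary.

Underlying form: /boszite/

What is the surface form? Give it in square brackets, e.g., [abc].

[bosside]

1 Intervocalic Voicing: [boszite] → [boszide]
2 Progressive Voicing Assimilation: [boszide] → [bosside]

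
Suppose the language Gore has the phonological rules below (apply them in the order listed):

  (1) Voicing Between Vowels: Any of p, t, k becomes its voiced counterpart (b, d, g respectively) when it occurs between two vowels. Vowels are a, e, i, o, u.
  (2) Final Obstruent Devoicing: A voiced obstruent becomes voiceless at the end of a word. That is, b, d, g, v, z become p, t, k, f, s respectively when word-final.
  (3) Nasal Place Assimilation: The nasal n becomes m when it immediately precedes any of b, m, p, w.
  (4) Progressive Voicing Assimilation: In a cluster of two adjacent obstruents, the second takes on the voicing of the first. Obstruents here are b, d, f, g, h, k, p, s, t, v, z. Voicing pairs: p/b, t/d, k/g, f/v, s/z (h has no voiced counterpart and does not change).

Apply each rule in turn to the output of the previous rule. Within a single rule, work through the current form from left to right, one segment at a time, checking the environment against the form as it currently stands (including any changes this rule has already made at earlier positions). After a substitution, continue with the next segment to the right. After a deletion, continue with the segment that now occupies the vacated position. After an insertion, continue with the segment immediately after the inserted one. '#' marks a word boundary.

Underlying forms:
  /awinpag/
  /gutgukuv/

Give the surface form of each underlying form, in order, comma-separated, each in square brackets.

[awimpak], [gutkuguf]

/awinpag/:
  (1) Voicing Between Vowels: no change — [awinpag]
  (2) Final Obstruent Devoicing: [awinpag] → [awinpak]
  (3) Nasal Place Assimilation: [awinpak] → [awimpak]
  (4) Progressive Voicing Assimilation: no change — [awimpak]
/gutgukuv/:
  (1) Voicing Between Vowels: [gutgukuv] → [gutguguv]
  (2) Final Obstruent Devoicing: [gutguguv] → [gutguguf]
  (3) Nasal Place Assimilation: no change — [gutguguf]
  (4) Progressive Voicing Assimilation: [gutguguf] → [gutkuguf]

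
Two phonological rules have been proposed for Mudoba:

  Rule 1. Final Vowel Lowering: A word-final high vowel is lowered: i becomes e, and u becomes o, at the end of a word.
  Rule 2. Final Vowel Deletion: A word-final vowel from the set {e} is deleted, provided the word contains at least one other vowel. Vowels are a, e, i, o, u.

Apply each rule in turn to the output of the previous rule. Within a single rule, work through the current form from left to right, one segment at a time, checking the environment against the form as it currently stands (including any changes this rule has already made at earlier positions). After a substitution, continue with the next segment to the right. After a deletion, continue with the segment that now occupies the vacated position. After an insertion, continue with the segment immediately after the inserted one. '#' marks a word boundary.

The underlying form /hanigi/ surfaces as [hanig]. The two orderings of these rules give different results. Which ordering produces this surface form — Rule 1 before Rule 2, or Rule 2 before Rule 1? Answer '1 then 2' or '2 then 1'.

1 then 2

Order 1 then 2:
  1 Final Vowel Lowering: [hanigi] → [hanige]
  2 Final Vowel Deletion: [hanige] → [hanig]
  result: [hanig]
Order 2 then 1:
  2 Final Vowel Deletion: no change — [hanigi]
  1 Final Vowel Lowering: [hanigi] → [hanige]
  result: [hanige]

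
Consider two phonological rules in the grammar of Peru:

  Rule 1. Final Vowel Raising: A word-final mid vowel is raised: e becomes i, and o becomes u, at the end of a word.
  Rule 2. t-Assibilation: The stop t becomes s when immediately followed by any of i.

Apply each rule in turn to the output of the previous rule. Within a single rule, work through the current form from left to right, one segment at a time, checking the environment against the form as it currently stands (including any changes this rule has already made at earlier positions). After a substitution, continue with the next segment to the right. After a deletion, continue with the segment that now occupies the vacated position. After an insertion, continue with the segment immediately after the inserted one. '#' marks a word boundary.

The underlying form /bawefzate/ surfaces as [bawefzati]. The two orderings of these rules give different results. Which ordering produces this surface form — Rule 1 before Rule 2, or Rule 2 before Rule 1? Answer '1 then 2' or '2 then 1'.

2 then 1

Order 1 then 2:
  1 Final Vowel Raising: [bawefzate] → [bawefzati]
  2 t-Assibilation: [bawefzati] → [bawefzasi]
  result: [bawefzasi]
Order 2 then 1:
  2 t-Assibilation: no change — [bawefzate]
  1 Final Vowel Raising: [bawefzate] → [bawefzati]
  result: [bawefzati]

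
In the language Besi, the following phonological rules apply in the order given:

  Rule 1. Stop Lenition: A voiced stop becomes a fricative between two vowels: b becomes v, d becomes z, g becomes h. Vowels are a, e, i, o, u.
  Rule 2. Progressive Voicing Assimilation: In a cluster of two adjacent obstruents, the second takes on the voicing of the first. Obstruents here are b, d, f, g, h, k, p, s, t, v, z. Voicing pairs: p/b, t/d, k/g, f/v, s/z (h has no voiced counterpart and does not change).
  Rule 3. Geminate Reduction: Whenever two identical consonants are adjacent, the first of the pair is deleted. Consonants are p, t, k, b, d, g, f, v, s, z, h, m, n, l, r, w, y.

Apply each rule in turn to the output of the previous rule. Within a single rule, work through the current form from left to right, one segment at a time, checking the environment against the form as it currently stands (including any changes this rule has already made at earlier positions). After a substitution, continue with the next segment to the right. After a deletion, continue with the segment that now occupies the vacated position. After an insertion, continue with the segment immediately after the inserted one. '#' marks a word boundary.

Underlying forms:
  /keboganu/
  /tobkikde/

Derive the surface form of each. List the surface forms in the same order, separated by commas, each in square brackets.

/keboganu/:
  Rule 1 Stop Lenition: [keboganu] → [kevohanu]
  Rule 2 Progressive Voicing Assimilation: no change — [kevohanu]
  Rule 3 Geminate Reduction: no change — [kevohanu]
/tobkikde/:
  Rule 1 Stop Lenition: no change — [tobkikde]
  Rule 2 Progressive Voicing Assimilation: [tobkikde] → [tobgikte]
  Rule 3 Geminate Reduction: no change — [tobgikte]

[kevohanu], [tobgikte]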